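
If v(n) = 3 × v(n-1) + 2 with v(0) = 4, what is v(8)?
Computing step by step:
v(0) = 4
v(1) = 3 × 4 + 2 = 14
v(2) = 3 × 14 + 2 = 44
v(3) = 3 × 44 + 2 = 134
v(4) = 3 × 134 + 2 = 404
v(5) = 3 × 404 + 2 = 1214
v(6) = 3 × 1214 + 2 = 3644
v(7) = 3 × 3644 + 2 = 10934
v(8) = 3 × 10934 + 2 = 32804

32804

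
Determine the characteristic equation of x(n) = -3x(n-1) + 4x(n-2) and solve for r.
Substitute x(n) = rⁿ and divide through by rⁿ⁻²: r² + 3r - 4 = 0
Factor: (r + 4)(r - 1) = 0, so r = -4, 1.
General solution: x(n) = A·(-4)ⁿ + B·1ⁿ

Characteristic: r² + 3r - 4 = 0, Roots: r = -4, 1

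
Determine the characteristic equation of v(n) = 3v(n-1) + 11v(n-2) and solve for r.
Substitute v(n) = rⁿ and divide through by rⁿ⁻²: r² - 3r - 11 = 0
Discriminant: 3² + 4·11 = 53, not a perfect square, so by the quadratic formula r = (3 ± √53)/2.
General solution: v(n) = A·r₁ⁿ + B·r₂ⁿ where r₁,r₂ = (3 ± √53)/2

Characteristic: r² - 3r - 11 = 0, Roots: r = (3 ± √53)/2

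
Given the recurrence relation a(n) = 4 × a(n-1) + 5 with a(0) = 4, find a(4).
Computing step by step:
a(0) = 4
a(1) = 4 × 4 + 5 = 21
a(2) = 4 × 21 + 5 = 89
a(3) = 4 × 89 + 5 = 361
a(4) = 4 × 361 + 5 = 1449

1449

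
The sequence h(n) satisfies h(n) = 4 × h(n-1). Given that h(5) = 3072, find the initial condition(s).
In general h(n) = 4ⁿ · h(0). At n = 5: h(0) = h(5) / 4^5 = 3072 / 1024 = 3.

h(0) = 3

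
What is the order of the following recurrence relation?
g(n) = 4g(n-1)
The order is the largest lag k for which g(n-k) appears. Here the deepest term is g(n-1), so the order is 1.

Order 1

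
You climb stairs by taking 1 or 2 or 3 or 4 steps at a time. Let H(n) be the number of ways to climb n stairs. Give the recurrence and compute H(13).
Condition on the size of the last step (1 to 4): before it there were n-1, …, n-4 stairs climbed, and these cases are disjoint, so H(n) = H(n-1) + H(n-2) + H(n-3) + H(n-4) (order-4 linear recurrence).
Initial conditions by direct count (compositions of i into parts ≤ 4): H(1) = 1; H(2) = 2; H(3) = 4; H(4) = 8.
Iterating the recurrence: H(5) = 15, H(6) = 29, H(7) = 56, H(8) = 108, H(9) = 208, H(10) = 401, H(11) = 773, H(12) = 1490, H(13) = 2872.

H(n) = H(n-1) + H(n-2) + H(n-3) + H(n-4), H(1) = 1, H(2) = 2, H(3) = 4, H(4) = 8; H(13) = 2872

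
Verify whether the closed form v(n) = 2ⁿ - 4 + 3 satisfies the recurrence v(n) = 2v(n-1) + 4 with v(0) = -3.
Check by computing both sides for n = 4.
From the recurrence with v(0) = -3:
  v(0) = -3, v(1) = -2, v(2) = 0, v(3) = 4, v(4) = 12
  so the recurrence gives v(4) = 12.
From the proposed closed form v(n) = 2ⁿ - 4 + 3:
  v(4) = 15.
The recurrence gives 12 but the closed form gives 15, so the closed form does not satisfy the recurrence.

No, the closed form is incorrect.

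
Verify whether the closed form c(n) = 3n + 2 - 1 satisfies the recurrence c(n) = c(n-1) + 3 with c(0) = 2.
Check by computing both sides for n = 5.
From the recurrence with c(0) = 2:
  c(0) = 2, c(1) = 5, c(2) = 8, c(3) = 11, c(4) = 14, c(5) = 17
  so the recurrence gives c(5) = 17.
From the proposed closed form c(n) = 3n + 2 - 1:
  c(5) = 16.
The recurrence gives 17 but the closed form gives 16, so the closed form does not satisfy the recurrence.

No, the closed form is incorrect.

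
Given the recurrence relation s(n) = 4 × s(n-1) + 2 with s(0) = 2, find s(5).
Computing step by step:
s(0) = 2
s(1) = 4 × 2 + 2 = 10
s(2) = 4 × 10 + 2 = 42
s(3) = 4 × 42 + 2 = 170
s(4) = 4 × 170 + 2 = 682
s(5) = 4 × 682 + 2 = 2730

2730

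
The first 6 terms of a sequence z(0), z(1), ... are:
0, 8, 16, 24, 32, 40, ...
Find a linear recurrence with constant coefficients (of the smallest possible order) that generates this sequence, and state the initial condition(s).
Look for the lowest-order linear relation among consecutive terms.
Observation: consecutive differences are constant (= 8).
Check at n=2: 1·8 + 8 = 16. ✓

z(n) = z(n-1) + 8, z(0) = 0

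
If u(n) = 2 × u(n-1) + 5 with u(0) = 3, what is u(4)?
Computing step by step:
u(0) = 3
u(1) = 2 × 3 + 5 = 11
u(2) = 2 × 11 + 5 = 27
u(3) = 2 × 27 + 5 = 59
u(4) = 2 × 59 + 5 = 123

123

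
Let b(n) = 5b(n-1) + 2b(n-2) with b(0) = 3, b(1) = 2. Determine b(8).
Computing the sequence terms:
3, 2, 16, 84, 452, 2428, 13044, 70076, 376468

376468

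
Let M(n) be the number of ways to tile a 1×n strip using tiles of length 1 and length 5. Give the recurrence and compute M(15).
Condition on the last tile: it has length 1 (leaving a 1×(n-1) strip) or length 5 (leaving a 1×(n-5) strip), so M(n) = M(n-1) + M(n-5) (order-5 linear recurrence).
For 0 ≤ i < 5 only unit tiles fit, so M(i) = 1.
Iterating the recurrence: M(5) = 2, M(6) = 3, M(7) = 4, M(8) = 5, M(9) = 6, M(10) = 8, M(11) = 11, M(12) = 15, M(13) = 20, M(14) = 26, M(15) = 34.

M(n) = M(n-1) + M(n-5), with M(i) = 1 for 0 ≤ i < 5; M(15) = 34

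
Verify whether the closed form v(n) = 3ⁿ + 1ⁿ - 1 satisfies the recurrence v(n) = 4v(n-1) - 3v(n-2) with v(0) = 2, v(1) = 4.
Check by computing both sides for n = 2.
From the recurrence with v(0) = 2, v(1) = 4:
  v(0) = 2, v(1) = 4, v(2) = 10
  so the recurrence gives v(2) = 10.
From the proposed closed form v(n) = 3ⁿ + 1ⁿ - 1:
  v(2) = 9.
The recurrence gives 10 but the closed form gives 9, so the closed form does not satisfy the recurrence.

No, the closed form is incorrect.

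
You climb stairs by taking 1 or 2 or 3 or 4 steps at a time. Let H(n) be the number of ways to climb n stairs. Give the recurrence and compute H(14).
Condition on the size of the last step (1 to 4): before it there were n-1, …, n-4 stairs climbed, and these cases are disjoint, so H(n) = H(n-1) + H(n-2) + H(n-3) + H(n-4) (order-4 linear recurrence).
Initial conditions by direct count (compositions of i into parts ≤ 4): H(1) = 1; H(2) = 2; H(3) = 4; H(4) = 8.
Iterating the recurrence: H(5) = 15, H(6) = 29, H(7) = 56, H(8) = 108, H(9) = 208, H(10) = 401, H(11) = 773, H(12) = 1490, H(13) = 2872, H(14) = 5536.

H(n) = H(n-1) + H(n-2) + H(n-3) + H(n-4), H(1) = 1, H(2) = 2, H(3) = 4, H(4) = 8; H(14) = 5536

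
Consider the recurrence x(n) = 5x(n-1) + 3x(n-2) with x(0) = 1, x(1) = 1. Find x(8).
Computing the sequence terms:
1, 1, 8, 43, 239, 1324, 7337, 40657, 225296

225296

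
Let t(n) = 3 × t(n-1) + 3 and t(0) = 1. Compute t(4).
Computing step by step:
t(0) = 1
t(1) = 3 × 1 + 3 = 6
t(2) = 3 × 6 + 3 = 21
t(3) = 3 × 21 + 3 = 66
t(4) = 3 × 66 + 3 = 201

201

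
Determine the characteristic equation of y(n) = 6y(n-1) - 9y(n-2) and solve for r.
Substitute y(n) = rⁿ and divide through by rⁿ⁻²: r² - 6r + 9 = 0
Factor: (r - 3)² = 0, so r = 3 (double root).
General solution: y(n) = (A + Bn)·3ⁿ

Characteristic: r² - 6r + 9 = 0, Roots: r = 3 (double root)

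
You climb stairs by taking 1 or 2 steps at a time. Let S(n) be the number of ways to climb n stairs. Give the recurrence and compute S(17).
Condition on the size of the last step (1 to 2): before it there were n-1, …, n-2 stairs climbed, and these cases are disjoint, so S(n) = S(n-1) + S(n-2) (Fibonacci-type sequence).
Initial conditions by direct count (compositions of i into parts ≤ 2): S(1) = 1; S(2) = 2.
Iterating the recurrence: S(3) = 3, S(4) = 5, S(5) = 8, S(6) = 13, S(7) = 21, S(8) = 34, S(9) = 55, S(10) = 89, S(11) = 144, S(12) = 233, S(13) = 377, S(14) = 610, S(15) = 987, S(16) = 1597, S(17) = 2584.

S(n) = S(n-1) + S(n-2), S(1) = 1, S(2) = 2; S(17) = 2584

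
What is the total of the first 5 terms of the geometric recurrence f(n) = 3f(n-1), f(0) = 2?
Computing the sequence terms: 2, 6, 18, 54, 162
Adding these values together:

242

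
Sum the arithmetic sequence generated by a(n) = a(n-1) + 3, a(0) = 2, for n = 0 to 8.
Computing the sequence terms: 2, 5, 8, 11, 14, 17, 20, 23, 26
Adding these values together:

126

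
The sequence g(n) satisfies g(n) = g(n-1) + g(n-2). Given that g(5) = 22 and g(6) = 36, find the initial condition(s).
Work backwards using g(k) = g(k+2) - g(k+1):
g(4) = g(6) - g(5) = 36 - 22 = 14
g(3) = g(5) - g(4) = 22 - 14 = 8
g(2) = g(4) - g(3) = 14 - 8 = 6
g(1) = g(3) - g(2) = 8 - 6 = 2
g(0) = g(2) - g(1) = 6 - 2 = 4

g(0) = 4, g(1) = 2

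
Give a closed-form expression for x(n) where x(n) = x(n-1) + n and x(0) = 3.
Recurrence: x(n) = x(n-1) + n, initial: x(0) = 3.
Telescoping: x(n) = x(0) + Σᵢ₌₁ⁿ i = 3 + n(n+1)/2.

x(n) = n(n+1)/2 + 3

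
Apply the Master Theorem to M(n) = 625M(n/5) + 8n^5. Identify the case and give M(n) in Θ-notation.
Master Theorem template: M(n) = a·M(n/b) + f(n).
Here: a=625, b=5, f(n)=8n^5
Compute log_b(a) = log_5(625) = 4.
f(n) = 8n^5 = Ω(n^(4+ε)) with ε = 1, and the regularity condition holds (a·f(n/b) = (a/b^5)·f(n) with a/b^5 = 5^-1 < 1). Case 3: M(n) = Θ(f(n)) = Θ(n^5).

Case 3: M(n) = Θ(n^5)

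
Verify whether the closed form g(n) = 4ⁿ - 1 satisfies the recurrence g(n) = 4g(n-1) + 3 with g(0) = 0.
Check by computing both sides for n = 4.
From the recurrence with g(0) = 0:
  g(0) = 0, g(1) = 3, g(2) = 15, g(3) = 63, g(4) = 255
  so the recurrence gives g(4) = 255.
From the proposed closed form g(n) = 4ⁿ - 1:
  g(4) = 255.
Both sides give 255 at n = 4, and the initial condition(s) match, so the closed form is consistent.

Yes, the closed form is correct.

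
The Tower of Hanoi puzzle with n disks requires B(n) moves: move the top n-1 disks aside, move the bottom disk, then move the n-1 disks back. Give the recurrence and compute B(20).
Moving n disks = move the top n-1 disks aside (B(n-1) moves) + move the largest disk (1 move) + move the n-1 disks back on top (B(n-1) moves), so B(n) = 2B(n-1) + 1, with B(1) = 1 (a single disk takes one move).
First terms: 1, 3, 7, 15, 31, 63, … — each is one less than a power of 2. Indeed B(n) + 1 = 2(B(n-1) + 1) with B(1) + 1 = 2, so B(n) + 1 = 2ⁿ and B(n) = 2ⁿ - 1.
Hence B(20) = 2^20 - 1 = 1048576 - 1 = 1048575.

B(n) = 2B(n-1) + 1, B(1) = 1; B(20) = 1048575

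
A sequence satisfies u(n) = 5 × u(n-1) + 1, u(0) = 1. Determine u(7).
Computing step by step:
u(0) = 1
u(1) = 5 × 1 + 1 = 6
u(2) = 5 × 6 + 1 = 31
u(3) = 5 × 31 + 1 = 156
u(4) = 5 × 156 + 1 = 781
u(5) = 5 × 781 + 1 = 3906
u(6) = 5 × 3906 + 1 = 19531
u(7) = 5 × 19531 + 1 = 97656

97656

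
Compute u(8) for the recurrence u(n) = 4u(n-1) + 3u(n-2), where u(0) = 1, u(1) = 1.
Computing the sequence terms:
1, 1, 7, 31, 145, 673, 3127, 14527, 67489

67489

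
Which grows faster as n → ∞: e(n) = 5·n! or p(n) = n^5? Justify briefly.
Comparing growth rates:
Growth-rate hierarchy: log n ≺ any polynomial ≺ any exponential cⁿ (c>1) ≺ n! ≺ nⁿ.
factorial dominates polynomial degree 5 asymptotically.

e(n) grows faster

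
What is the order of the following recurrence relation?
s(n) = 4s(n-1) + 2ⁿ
The order is the largest lag k for which s(n-k) appears. Here the deepest term is s(n-1) (the 2ⁿ term is non-homogeneous and does not affect the order), so the order is 1.

Order 1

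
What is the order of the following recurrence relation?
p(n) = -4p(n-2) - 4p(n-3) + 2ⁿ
The order is the largest lag k for which p(n-k) appears. Here the deepest term is p(n-3) (the 2ⁿ term is non-homogeneous and does not affect the order), so the order is 3.

Order 3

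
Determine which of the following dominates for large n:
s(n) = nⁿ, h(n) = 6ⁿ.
Comparing growth rates:
Growth-rate hierarchy: log n ≺ any polynomial ≺ any exponential cⁿ (c>1) ≺ n! ≺ nⁿ.
super-exponential nⁿ dominates exponential base 6 asymptotically.

s(n) grows faster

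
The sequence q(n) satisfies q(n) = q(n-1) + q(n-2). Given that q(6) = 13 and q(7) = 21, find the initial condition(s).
Work backwards using q(k) = q(k+2) - q(k+1):
q(5) = q(7) - q(6) = 21 - 13 = 8
q(4) = q(6) - q(5) = 13 - 8 = 5
q(3) = q(5) - q(4) = 8 - 5 = 3
q(2) = q(4) - q(3) = 5 - 3 = 2
q(1) = q(3) - q(2) = 3 - 2 = 1
q(0) = q(2) - q(1) = 2 - 1 = 1

q(0) = 1, q(1) = 1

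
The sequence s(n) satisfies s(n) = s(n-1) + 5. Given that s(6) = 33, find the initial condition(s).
s(6) = s(0) + 6·5, so s(0) = 33 - 30 = 3.

s(0) = 3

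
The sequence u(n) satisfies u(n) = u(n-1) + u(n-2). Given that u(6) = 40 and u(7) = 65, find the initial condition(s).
Work backwards using u(k) = u(k+2) - u(k+1):
u(5) = u(7) - u(6) = 65 - 40 = 25
u(4) = u(6) - u(5) = 40 - 25 = 15
u(3) = u(5) - u(4) = 25 - 15 = 10
u(2) = u(4) - u(3) = 15 - 10 = 5
u(1) = u(3) - u(2) = 10 - 5 = 5
u(0) = u(2) - u(1) = 5 - 5 = 0

u(0) = 0, u(1) = 5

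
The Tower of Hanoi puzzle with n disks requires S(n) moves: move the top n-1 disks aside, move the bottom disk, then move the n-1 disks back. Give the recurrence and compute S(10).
Moving n disks = move the top n-1 disks aside (S(n-1) moves) + move the largest disk (1 move) + move the n-1 disks back on top (S(n-1) moves), so S(n) = 2S(n-1) + 1, with S(1) = 1 (a single disk takes one move).
First terms: 1, 3, 7, 15, 31, 63, … — each is one less than a power of 2. Indeed S(n) + 1 = 2(S(n-1) + 1) with S(1) + 1 = 2, so S(n) + 1 = 2ⁿ and S(n) = 2ⁿ - 1.
Hence S(10) = 2^10 - 1 = 1024 - 1 = 1023.

S(n) = 2S(n-1) + 1, S(1) = 1; S(10) = 1023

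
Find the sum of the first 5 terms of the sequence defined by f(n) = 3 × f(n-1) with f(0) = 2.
Computing the sequence terms: 2, 6, 18, 54, 162
Adding these values together:

242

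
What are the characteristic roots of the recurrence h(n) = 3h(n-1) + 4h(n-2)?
Substitute h(n) = rⁿ and divide through by rⁿ⁻²: r² - 3r - 4 = 0
Factor: (r + 1)(r - 4) = 0, so r = -1, 4.
General solution: h(n) = A·(-1)ⁿ + B·4ⁿ

Characteristic: r² - 3r - 4 = 0, Roots: r = -1, 4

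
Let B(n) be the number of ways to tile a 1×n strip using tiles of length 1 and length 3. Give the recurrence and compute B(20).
Condition on the last tile: it has length 1 (leaving a 1×(n-1) strip) or length 3 (leaving a 1×(n-3) strip), so B(n) = B(n-1) + B(n-3) (order-3 linear recurrence).
For 0 ≤ i < 3 only unit tiles fit, so B(i) = 1.
Iterating the recurrence: B(3) = 2, B(4) = 3, B(5) = 4, B(6) = 6, B(7) = 9, B(8) = 13, B(9) = 19, B(10) = 28, B(11) = 41, B(12) = 60, B(13) = 88, B(14) = 129, B(15) = 189, B(16) = 277, B(17) = 406, B(18) = 595, B(19) = 872, B(20) = 1278.

B(n) = B(n-1) + B(n-3), with B(i) = 1 for 0 ≤ i < 3; B(20) = 1278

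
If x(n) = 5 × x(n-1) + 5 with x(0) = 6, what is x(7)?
Computing step by step:
x(0) = 6
x(1) = 5 × 6 + 5 = 35
x(2) = 5 × 35 + 5 = 180
x(3) = 5 × 180 + 5 = 905
x(4) = 5 × 905 + 5 = 4530
x(5) = 5 × 4530 + 5 = 22655
x(6) = 5 × 22655 + 5 = 113280
x(7) = 5 × 113280 + 5 = 566405

566405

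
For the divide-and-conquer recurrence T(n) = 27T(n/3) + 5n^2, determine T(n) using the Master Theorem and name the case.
Master Theorem template: T(n) = a·T(n/b) + f(n).
Here: a=27, b=3, f(n)=5n^2
Compute log_b(a) = log_3(27) = 3.
f(n) = 5n^2 = O(n^(3-ε)) with ε = 1. Case 1: T(n) = Θ(n^log_b(a)) = Θ(n^3).

Case 1: T(n) = Θ(n^3)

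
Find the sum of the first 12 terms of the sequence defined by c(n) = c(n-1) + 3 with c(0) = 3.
Computing the sequence terms: 3, 6, 9, 12, 15, 18, 21, 24, 27, 30, 33, 36
Adding these values together:

234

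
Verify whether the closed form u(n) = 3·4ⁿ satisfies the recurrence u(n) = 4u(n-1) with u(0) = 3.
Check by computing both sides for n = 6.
From the recurrence with u(0) = 3:
  u(0) = 3, u(1) = 12, u(2) = 48, u(3) = 192, u(4) = 768, u(5) = 3072, u(6) = 12288
  so the recurrence gives u(6) = 12288.
From the proposed closed form u(n) = 3·4ⁿ:
  u(6) = 12288.
Both sides give 12288 at n = 6, and the initial condition(s) match, so the closed form is consistent.

Yes, the closed form is correct.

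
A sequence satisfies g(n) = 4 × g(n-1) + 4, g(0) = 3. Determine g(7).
Computing step by step:
g(0) = 3
g(1) = 4 × 3 + 4 = 16
g(2) = 4 × 16 + 4 = 68
g(3) = 4 × 68 + 4 = 276
g(4) = 4 × 276 + 4 = 1108
g(5) = 4 × 1108 + 4 = 4436
g(6) = 4 × 4436 + 4 = 17748
g(7) = 4 × 17748 + 4 = 70996

70996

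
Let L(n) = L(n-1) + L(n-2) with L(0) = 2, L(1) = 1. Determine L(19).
Computing the sequence terms:
2, 1, 3, 4, 7, 11, 18, 29, 47, 76, 123, 199, 322, 521, 843, 1364, 2207, 3571, 5778, 9349

9349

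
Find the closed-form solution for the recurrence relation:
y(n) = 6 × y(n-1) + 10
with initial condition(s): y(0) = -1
Recurrence: y(n) = 6 × y(n-1) + 10, initial: y(0) = -1.
Try y(n) = A·6ⁿ + C. Substituting: A·6ⁿ + C = 6(A·6ⁿ⁻¹ + C) + 10 = A·6ⁿ + 6C + 10, so C = 6C + 10, giving C = -2. Then y(0) = A - 2 = -1 gives A = 1.

y(n) = 6ⁿ - 2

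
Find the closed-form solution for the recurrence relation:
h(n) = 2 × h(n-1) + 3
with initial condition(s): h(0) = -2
Recurrence: h(n) = 2 × h(n-1) + 3, initial: h(0) = -2.
Try h(n) = A·2ⁿ + C. Substituting: A·2ⁿ + C = 2(A·2ⁿ⁻¹ + C) + 3 = A·2ⁿ + 2C + 3, so C = 2C + 3, giving C = -3. Then h(0) = A - 3 = -2 gives A = 1.

h(n) = 2ⁿ - 3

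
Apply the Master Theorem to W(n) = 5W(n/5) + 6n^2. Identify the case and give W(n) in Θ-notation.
Master Theorem template: W(n) = a·W(n/b) + f(n).
Here: a=5, b=5, f(n)=6n^2
Compute log_b(a) = log_5(5) = 1.
f(n) = 6n^2 = Ω(n^(1+ε)) with ε = 1, and the regularity condition holds (a·f(n/b) = (a/b^2)·f(n) with a/b^2 = 5^-1 < 1). Case 3: W(n) = Θ(f(n)) = Θ(n^2).

Case 3: W(n) = Θ(n^2)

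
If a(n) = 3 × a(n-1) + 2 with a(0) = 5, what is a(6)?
Computing step by step:
a(0) = 5
a(1) = 3 × 5 + 2 = 17
a(2) = 3 × 17 + 2 = 53
a(3) = 3 × 53 + 2 = 161
a(4) = 3 × 161 + 2 = 485
a(5) = 3 × 485 + 2 = 1457
a(6) = 3 × 1457 + 2 = 4373

4373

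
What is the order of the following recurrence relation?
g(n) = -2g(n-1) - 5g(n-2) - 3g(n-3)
The order is the largest lag k for which g(n-k) appears. Here the deepest term is g(n-3), so the order is 3.

Order 3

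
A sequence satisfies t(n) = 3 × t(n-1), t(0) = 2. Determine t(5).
Computing step by step:
t(0) = 2
t(1) = 3 × 2 = 6
t(2) = 3 × 6 = 18
t(3) = 3 × 18 = 54
t(4) = 3 × 54 = 162
t(5) = 3 × 162 = 486

486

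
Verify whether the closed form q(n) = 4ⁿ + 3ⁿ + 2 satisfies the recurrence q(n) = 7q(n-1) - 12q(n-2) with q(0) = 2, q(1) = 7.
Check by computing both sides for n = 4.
From the recurrence with q(0) = 2, q(1) = 7:
  q(0) = 2, q(1) = 7, q(2) = 25, q(3) = 91, q(4) = 337
  so the recurrence gives q(4) = 337.
From the proposed closed form q(n) = 4ⁿ + 3ⁿ + 2:
  q(4) = 339.
The recurrence gives 337 but the closed form gives 339, so the closed form does not satisfy the recurrence.

No, the closed form is incorrect.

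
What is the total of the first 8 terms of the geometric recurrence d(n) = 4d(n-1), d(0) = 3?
Computing the sequence terms: 3, 12, 48, 192, 768, 3072, 12288, 49152
Adding these values together:

65535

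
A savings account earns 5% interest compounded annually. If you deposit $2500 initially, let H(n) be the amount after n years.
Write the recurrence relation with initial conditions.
Each year the balance grows by 5%, i.e. is multiplied by 1 + 5/100 = 1.05, so H(n) = 1.05 × H(n-1). The initial deposit gives H(0) = 2500.
Unrolling gives the closed form H(n) = 2500 × (1.05)ⁿ.

H(n) = 1.05 × H(n-1), H(0) = 2500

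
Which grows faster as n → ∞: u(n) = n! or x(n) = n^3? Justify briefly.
Comparing growth rates:
Growth-rate hierarchy: log n ≺ any polynomial ≺ any exponential cⁿ (c>1) ≺ n! ≺ nⁿ.
factorial dominates polynomial degree 3 asymptotically.

u(n) grows faster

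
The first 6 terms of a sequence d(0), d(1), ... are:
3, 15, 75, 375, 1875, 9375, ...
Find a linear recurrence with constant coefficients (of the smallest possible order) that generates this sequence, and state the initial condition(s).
Look for the lowest-order linear relation among consecutive terms.
Observation: each term is 5× the previous.
Check at n=2: 5·15 = 75. ✓

d(n) = 5 × d(n-1), d(0) = 3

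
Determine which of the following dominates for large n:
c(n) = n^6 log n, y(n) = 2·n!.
Comparing growth rates:
Growth-rate hierarchy: log n ≺ any polynomial ≺ any exponential cⁿ (c>1) ≺ n! ≺ nⁿ.
factorial dominates polynomial degree 6 (with log factor) asymptotically.

y(n) grows faster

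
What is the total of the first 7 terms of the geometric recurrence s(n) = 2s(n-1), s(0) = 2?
Computing the sequence terms: 2, 4, 8, 16, 32, 64, 128
Adding these values together:

254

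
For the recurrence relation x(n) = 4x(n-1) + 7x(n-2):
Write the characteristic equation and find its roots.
Substitute x(n) = rⁿ and divide through by rⁿ⁻²: r² - 4r - 7 = 0
Discriminant: 4² + 4·7 = 44, not a perfect square, so by the quadratic formula r = (4 ± √44)/2.
General solution: x(n) = A·r₁ⁿ + B·r₂ⁿ where r₁,r₂ = (4 ± √44)/2

Characteristic: r² - 4r - 7 = 0, Roots: r = (4 ± √44)/2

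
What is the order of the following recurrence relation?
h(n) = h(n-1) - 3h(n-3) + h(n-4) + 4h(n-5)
The order is the largest lag k for which h(n-k) appears. Here the deepest term is h(n-5), so the order is 5.

Order 5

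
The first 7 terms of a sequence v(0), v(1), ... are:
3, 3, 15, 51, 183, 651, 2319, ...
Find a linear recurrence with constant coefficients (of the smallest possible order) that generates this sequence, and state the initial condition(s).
Look for the lowest-order linear relation among consecutive terms.
Observation: v(n) - 3·v(n-1) - (2)·v(n-2) = 0 holds for the shown terms, and no order-1 relation v(n) = α·v(n-1) + β fits.
Check at n=3: 3·15 + (2)·3 = 51. ✓

v(n) = 3v(n-1) + 2v(n-2), v(0) = 3, v(1) = 3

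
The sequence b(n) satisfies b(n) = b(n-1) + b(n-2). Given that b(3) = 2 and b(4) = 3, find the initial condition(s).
Work backwards using b(k) = b(k+2) - b(k+1):
b(2) = b(4) - b(3) = 3 - 2 = 1
b(1) = b(3) - b(2) = 2 - 1 = 1
b(0) = b(2) - b(1) = 1 - 1 = 0

b(0) = 0, b(1) = 1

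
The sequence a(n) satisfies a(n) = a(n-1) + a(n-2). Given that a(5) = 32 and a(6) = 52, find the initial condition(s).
Work backwards using a(k) = a(k+2) - a(k+1):
a(4) = a(6) - a(5) = 52 - 32 = 20
a(3) = a(5) - a(4) = 32 - 20 = 12
a(2) = a(4) - a(3) = 20 - 12 = 8
a(1) = a(3) - a(2) = 12 - 8 = 4
a(0) = a(2) - a(1) = 8 - 4 = 4

a(0) = 4, a(1) = 4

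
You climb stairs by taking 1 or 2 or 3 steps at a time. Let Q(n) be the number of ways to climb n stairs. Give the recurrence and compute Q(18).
Condition on the size of the last step (1 to 3): before it there were n-1, …, n-3 stairs climbed, and these cases are disjoint, so Q(n) = Q(n-1) + Q(n-2) + Q(n-3) (order-3 linear recurrence).
Initial conditions by direct count (compositions of i into parts ≤ 3): Q(1) = 1; Q(2) = 2; Q(3) = 4.
Iterating the recurrence: Q(4) = 7, Q(5) = 13, Q(6) = 24, Q(7) = 44, Q(8) = 81, Q(9) = 149, Q(10) = 274, Q(11) = 504, Q(12) = 927, Q(13) = 1705, Q(14) = 3136, Q(15) = 5768, Q(16) = 10609, Q(17) = 19513, Q(18) = 35890.

Q(n) = Q(n-1) + Q(n-2) + Q(n-3), Q(1) = 1, Q(2) = 2, Q(3) = 4; Q(18) = 35890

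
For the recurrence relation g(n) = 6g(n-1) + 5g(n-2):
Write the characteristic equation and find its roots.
Substitute g(n) = rⁿ and divide through by rⁿ⁻²: r² - 6r - 5 = 0
Discriminant: 6² + 4·5 = 56, not a perfect square, so by the quadratic formula r = (6 ± √56)/2.
General solution: g(n) = A·r₁ⁿ + B·r₂ⁿ where r₁,r₂ = (6 ± √56)/2

Characteristic: r² - 6r - 5 = 0, Roots: r = (6 ± √56)/2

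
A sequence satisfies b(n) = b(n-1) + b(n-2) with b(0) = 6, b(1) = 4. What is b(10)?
Computing the sequence terms:
6, 4, 10, 14, 24, 38, 62, 100, 162, 262, 424

424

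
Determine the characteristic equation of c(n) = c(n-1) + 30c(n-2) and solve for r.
Substitute c(n) = rⁿ and divide through by rⁿ⁻²: r² - r - 30 = 0
Factor: (r + 5)(r - 6) = 0, so r = -5, 6.
General solution: c(n) = A·(-5)ⁿ + B·6ⁿ

Characteristic: r² - r - 30 = 0, Roots: r = -5, 6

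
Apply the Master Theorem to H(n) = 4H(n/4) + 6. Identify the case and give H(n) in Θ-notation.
Master Theorem template: H(n) = a·H(n/b) + f(n).
Here: a=4, b=4, f(n)=6
Compute log_b(a) = log_4(4) = 1.
f(n) = 6 = O(n^(1-ε)) with ε = 1. Case 1: H(n) = Θ(n^log_b(a)) = Θ(n).

Case 1: H(n) = Θ(n)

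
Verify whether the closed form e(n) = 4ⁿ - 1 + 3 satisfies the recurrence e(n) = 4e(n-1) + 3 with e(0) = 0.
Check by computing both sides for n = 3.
From the recurrence with e(0) = 0:
  e(0) = 0, e(1) = 3, e(2) = 15, e(3) = 63
  so the recurrence gives e(3) = 63.
From the proposed closed form e(n) = 4ⁿ - 1 + 3:
  e(3) = 66.
The recurrence gives 63 but the closed form gives 66, so the closed form does not satisfy the recurrence.

No, the closed form is incorrect.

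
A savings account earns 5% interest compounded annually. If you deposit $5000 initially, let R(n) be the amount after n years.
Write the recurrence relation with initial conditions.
Each year the balance grows by 5%, i.e. is multiplied by 1 + 5/100 = 1.05, so R(n) = 1.05 × R(n-1). The initial deposit gives R(0) = 5000.
Unrolling gives the closed form R(n) = 5000 × (1.05)ⁿ.

R(n) = 1.05 × R(n-1), R(0) = 5000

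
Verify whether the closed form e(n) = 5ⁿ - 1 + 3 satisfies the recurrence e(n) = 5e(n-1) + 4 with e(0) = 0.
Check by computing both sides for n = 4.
From the recurrence with e(0) = 0:
  e(0) = 0, e(1) = 4, e(2) = 24, e(3) = 124, e(4) = 624
  so the recurrence gives e(4) = 624.
From the proposed closed form e(n) = 5ⁿ - 1 + 3:
  e(4) = 627.
The recurrence gives 624 but the closed form gives 627, so the closed form does not satisfy the recurrence.

No, the closed form is incorrect.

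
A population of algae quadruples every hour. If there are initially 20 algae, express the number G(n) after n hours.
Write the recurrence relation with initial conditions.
Each hour multiplies the count by 4, so the count after n hours depends only on the count after n-1 hours: G(n) = 4 × G(n-1). The starting count gives G(0) = 20.
Unrolling n times gives the closed form G(n) = 20 × 4ⁿ.

G(n) = 4 × G(n-1), G(0) = 20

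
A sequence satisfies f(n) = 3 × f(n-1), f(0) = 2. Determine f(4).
Computing step by step:
f(0) = 2
f(1) = 3 × 2 = 6
f(2) = 3 × 6 = 18
f(3) = 3 × 18 = 54
f(4) = 3 × 54 = 162

162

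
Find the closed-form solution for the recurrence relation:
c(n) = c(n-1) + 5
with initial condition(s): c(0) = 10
Recurrence: c(n) = c(n-1) + 5, initial: c(0) = 10.
Each step adds 5, so c(n) = c(0) + 5n = 5n + 10.

c(n) = 5n + 10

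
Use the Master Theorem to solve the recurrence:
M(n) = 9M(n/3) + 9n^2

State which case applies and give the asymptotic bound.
Master Theorem template: M(n) = a·M(n/b) + f(n).
Here: a=9, b=3, f(n)=9n^2
Compute log_b(a) = log_3(9) = 2.
f(n) = 9n^2 = Θ(n^2). Case 2: M(n) = Θ(n^2 log n).

Case 2: M(n) = Θ(n^2 log n)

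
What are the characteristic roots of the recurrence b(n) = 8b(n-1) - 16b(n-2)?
Substitute b(n) = rⁿ and divide through by rⁿ⁻²: r² - 8r + 16 = 0
Factor: (r - 4)² = 0, so r = 4 (double root).
General solution: b(n) = (A + Bn)·4ⁿ

Characteristic: r² - 8r + 16 = 0, Roots: r = 4 (double root)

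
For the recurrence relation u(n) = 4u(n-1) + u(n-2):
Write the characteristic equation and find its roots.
Substitute u(n) = rⁿ and divide through by rⁿ⁻²: r² - 4r - 1 = 0
Discriminant: 4² + 4·1 = 20, not a perfect square, so by the quadratic formula r = (4 ± √20)/2.
General solution: u(n) = A·r₁ⁿ + B·r₂ⁿ where r₁,r₂ = (4 ± √20)/2

Characteristic: r² - 4r - 1 = 0, Roots: r = (4 ± √20)/2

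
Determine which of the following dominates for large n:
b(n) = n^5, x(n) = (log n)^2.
Comparing growth rates:
Growth-rate hierarchy: log n ≺ any polynomial ≺ any exponential cⁿ (c>1) ≺ n! ≺ nⁿ.
polynomial degree 5 dominates polylogarithmic (log n)^2 asymptotically.

b(n) grows faster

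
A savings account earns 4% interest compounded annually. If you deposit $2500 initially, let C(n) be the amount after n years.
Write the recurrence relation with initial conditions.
Each year the balance grows by 4%, i.e. is multiplied by 1 + 4/100 = 1.04, so C(n) = 1.04 × C(n-1). The initial deposit gives C(0) = 2500.
Unrolling gives the closed form C(n) = 2500 × (1.04)ⁿ.

C(n) = 1.04 × C(n-1), C(0) = 2500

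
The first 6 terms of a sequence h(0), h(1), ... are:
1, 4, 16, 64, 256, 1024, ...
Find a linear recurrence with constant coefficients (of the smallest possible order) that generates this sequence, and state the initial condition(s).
Look for the lowest-order linear relation among consecutive terms.
Observation: each term is 4× the previous.
Check at n=2: 4·4 = 16. ✓

h(n) = 4 × h(n-1), h(0) = 1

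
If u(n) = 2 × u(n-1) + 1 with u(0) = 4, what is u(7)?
Computing step by step:
u(0) = 4
u(1) = 2 × 4 + 1 = 9
u(2) = 2 × 9 + 1 = 19
u(3) = 2 × 19 + 1 = 39
u(4) = 2 × 39 + 1 = 79
u(5) = 2 × 79 + 1 = 159
u(6) = 2 × 159 + 1 = 319
u(7) = 2 × 319 + 1 = 639

639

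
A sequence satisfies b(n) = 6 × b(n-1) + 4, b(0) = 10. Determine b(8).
Computing step by step:
b(0) = 10
b(1) = 6 × 10 + 4 = 64
b(2) = 6 × 64 + 4 = 388
b(3) = 6 × 388 + 4 = 2332
b(4) = 6 × 2332 + 4 = 13996
b(5) = 6 × 13996 + 4 = 83980
b(6) = 6 × 83980 + 4 = 503884
b(7) = 6 × 503884 + 4 = 3023308
b(8) = 6 × 3023308 + 4 = 18139852

18139852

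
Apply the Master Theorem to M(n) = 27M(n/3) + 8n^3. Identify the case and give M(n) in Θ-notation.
Master Theorem template: M(n) = a·M(n/b) + f(n).
Here: a=27, b=3, f(n)=8n^3
Compute log_b(a) = log_3(27) = 3.
f(n) = 8n^3 = Θ(n^3). Case 2: M(n) = Θ(n^3 log n).

Case 2: M(n) = Θ(n^3 log n)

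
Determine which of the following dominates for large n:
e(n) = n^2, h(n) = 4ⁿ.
Comparing growth rates:
Growth-rate hierarchy: log n ≺ any polynomial ≺ any exponential cⁿ (c>1) ≺ n! ≺ nⁿ.
exponential base 4 dominates polynomial degree 2 asymptotically.

h(n) grows faster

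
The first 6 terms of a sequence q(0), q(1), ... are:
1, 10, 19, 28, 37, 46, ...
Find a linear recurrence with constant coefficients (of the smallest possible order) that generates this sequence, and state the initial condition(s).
Look for the lowest-order linear relation among consecutive terms.
Observation: consecutive differences are constant (= 9).
Check at n=2: 1·10 + 9 = 19. ✓

q(n) = q(n-1) + 9, q(0) = 1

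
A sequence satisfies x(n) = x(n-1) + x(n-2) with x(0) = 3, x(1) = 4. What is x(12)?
Computing the sequence terms:
3, 4, 7, 11, 18, 29, 47, 76, 123, 199, 322, 521, 843

843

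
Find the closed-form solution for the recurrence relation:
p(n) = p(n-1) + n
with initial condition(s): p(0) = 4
Recurrence: p(n) = p(n-1) + n, initial: p(0) = 4.
Telescoping: p(n) = p(0) + Σᵢ₌₁ⁿ i = 4 + n(n+1)/2.

p(n) = n(n+1)/2 + 4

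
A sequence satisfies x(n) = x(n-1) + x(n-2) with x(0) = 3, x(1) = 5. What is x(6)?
Computing the sequence terms:
3, 5, 8, 13, 21, 34, 55

55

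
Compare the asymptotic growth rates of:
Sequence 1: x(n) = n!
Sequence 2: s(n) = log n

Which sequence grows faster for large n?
Comparing growth rates:
Growth-rate hierarchy: log n ≺ any polynomial ≺ any exponential cⁿ (c>1) ≺ n! ≺ nⁿ.
factorial dominates logarithmic asymptotically.

x(n) grows faster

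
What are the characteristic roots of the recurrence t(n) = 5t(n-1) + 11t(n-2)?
Substitute t(n) = rⁿ and divide through by rⁿ⁻²: r² - 5r - 11 = 0
Discriminant: 5² + 4·11 = 69, not a perfect square, so by the quadratic formula r = (5 ± √69)/2.
General solution: t(n) = A·r₁ⁿ + B·r₂ⁿ where r₁,r₂ = (5 ± √69)/2

Characteristic: r² - 5r - 11 = 0, Roots: r = (5 ± √69)/2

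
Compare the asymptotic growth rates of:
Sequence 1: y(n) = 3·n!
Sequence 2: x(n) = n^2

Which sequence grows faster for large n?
Comparing growth rates:
Growth-rate hierarchy: log n ≺ any polynomial ≺ any exponential cⁿ (c>1) ≺ n! ≺ nⁿ.
factorial dominates polynomial degree 2 asymptotically.

y(n) grows faster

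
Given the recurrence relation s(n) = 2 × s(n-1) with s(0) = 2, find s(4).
Computing step by step:
s(0) = 2
s(1) = 2 × 2 = 4
s(2) = 2 × 4 = 8
s(3) = 2 × 8 = 16
s(4) = 2 × 16 = 32

32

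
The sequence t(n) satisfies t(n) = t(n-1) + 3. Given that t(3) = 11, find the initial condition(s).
t(3) = t(0) + 3·3, so t(0) = 11 - 9 = 2.

t(0) = 2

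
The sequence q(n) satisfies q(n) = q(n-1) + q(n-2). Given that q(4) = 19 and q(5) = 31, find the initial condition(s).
Work backwards using q(k) = q(k+2) - q(k+1):
q(3) = q(5) - q(4) = 31 - 19 = 12
q(2) = q(4) - q(3) = 19 - 12 = 7
q(1) = q(3) - q(2) = 12 - 7 = 5
q(0) = q(2) - q(1) = 7 - 5 = 2

q(0) = 2, q(1) = 5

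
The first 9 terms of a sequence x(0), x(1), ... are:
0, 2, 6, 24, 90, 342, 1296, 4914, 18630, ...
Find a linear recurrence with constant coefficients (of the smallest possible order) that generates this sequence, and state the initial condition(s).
Look for the lowest-order linear relation among consecutive terms.
Observation: x(n) - 3·x(n-1) - (3)·x(n-2) = 0 holds for the shown terms, and no order-1 relation x(n) = α·x(n-1) + β fits.
Check at n=3: 3·6 + (3)·2 = 24. ✓

x(n) = 3x(n-1) + 3x(n-2), x(0) = 0, x(1) = 2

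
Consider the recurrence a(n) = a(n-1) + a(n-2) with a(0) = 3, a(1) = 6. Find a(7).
Computing the sequence terms:
3, 6, 9, 15, 24, 39, 63, 102

102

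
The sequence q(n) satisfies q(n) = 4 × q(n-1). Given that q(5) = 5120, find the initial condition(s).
In general q(n) = 4ⁿ · q(0). At n = 5: q(0) = q(5) / 4^5 = 5120 / 1024 = 5.

q(0) = 5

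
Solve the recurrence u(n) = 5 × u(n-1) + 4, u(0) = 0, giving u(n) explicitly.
Recurrence: u(n) = 5 × u(n-1) + 4, initial: u(0) = 0.
Try u(n) = A·5ⁿ + C. Substituting: A·5ⁿ + C = 5(A·5ⁿ⁻¹ + C) + 4 = A·5ⁿ + 5C + 4, so C = 5C + 4, giving C = -1. Then u(0) = A - 1 = 0 gives A = 1.

u(n) = 5ⁿ - 1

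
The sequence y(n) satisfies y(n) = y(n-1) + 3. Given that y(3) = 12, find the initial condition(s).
y(3) = y(0) + 3·3, so y(0) = 12 - 9 = 3.

y(0) = 3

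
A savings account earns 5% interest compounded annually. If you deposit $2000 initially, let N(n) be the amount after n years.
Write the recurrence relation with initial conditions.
Each year the balance grows by 5%, i.e. is multiplied by 1 + 5/100 = 1.05, so N(n) = 1.05 × N(n-1). The initial deposit gives N(0) = 2000.
Unrolling gives the closed form N(n) = 2000 × (1.05)ⁿ.

N(n) = 1.05 × N(n-1), N(0) = 2000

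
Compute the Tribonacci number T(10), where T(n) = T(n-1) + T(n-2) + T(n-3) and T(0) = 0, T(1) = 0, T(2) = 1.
Computing the sequence terms:
0, 0, 1, 1, 2, 4, 7, 13, 24, 44, 81

81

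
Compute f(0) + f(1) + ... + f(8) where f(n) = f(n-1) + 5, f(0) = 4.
Computing the sequence terms: 4, 9, 14, 19, 24, 29, 34, 39, 44
Adding these values together:

216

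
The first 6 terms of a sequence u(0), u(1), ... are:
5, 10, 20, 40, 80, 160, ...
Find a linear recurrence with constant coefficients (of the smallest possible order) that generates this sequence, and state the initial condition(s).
Look for the lowest-order linear relation among consecutive terms.
Observation: each term is 2× the previous.
Check at n=2: 2·10 = 20. ✓

u(n) = 2 × u(n-1), u(0) = 5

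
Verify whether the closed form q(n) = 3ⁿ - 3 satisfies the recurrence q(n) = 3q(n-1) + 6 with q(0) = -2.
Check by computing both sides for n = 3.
From the recurrence with q(0) = -2:
  q(0) = -2, q(1) = 0, q(2) = 6, q(3) = 24
  so the recurrence gives q(3) = 24.
From the proposed closed form q(n) = 3ⁿ - 3:
  q(3) = 24.
Both sides give 24 at n = 3, and the initial condition(s) match, so the closed form is consistent.

Yes, the closed form is correct.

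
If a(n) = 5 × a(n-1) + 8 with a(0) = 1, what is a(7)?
Computing step by step:
a(0) = 1
a(1) = 5 × 1 + 8 = 13
a(2) = 5 × 13 + 8 = 73
a(3) = 5 × 73 + 8 = 373
a(4) = 5 × 373 + 8 = 1873
a(5) = 5 × 1873 + 8 = 9373
a(6) = 5 × 9373 + 8 = 46873
a(7) = 5 × 46873 + 8 = 234373

234373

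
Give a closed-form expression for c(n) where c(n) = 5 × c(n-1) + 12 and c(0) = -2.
Recurrence: c(n) = 5 × c(n-1) + 12, initial: c(0) = -2.
Try c(n) = A·5ⁿ + C. Substituting: A·5ⁿ + C = 5(A·5ⁿ⁻¹ + C) + 12 = A·5ⁿ + 5C + 12, so C = 5C + 12, giving C = -3. Then c(0) = A - 3 = -2 gives A = 1.

c(n) = 5ⁿ - 3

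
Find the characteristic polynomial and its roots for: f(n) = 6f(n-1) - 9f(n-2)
Substitute f(n) = rⁿ and divide through by rⁿ⁻²: r² - 6r + 9 = 0
Factor: (r - 3)² = 0, so r = 3 (double root).
General solution: f(n) = (A + Bn)·3ⁿ

Characteristic: r² - 6r + 9 = 0, Roots: r = 3 (double root)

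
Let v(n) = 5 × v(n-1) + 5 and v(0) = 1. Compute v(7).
Computing step by step:
v(0) = 1
v(1) = 5 × 1 + 5 = 10
v(2) = 5 × 10 + 5 = 55
v(3) = 5 × 55 + 5 = 280
v(4) = 5 × 280 + 5 = 1405
v(5) = 5 × 1405 + 5 = 7030
v(6) = 5 × 7030 + 5 = 35155
v(7) = 5 × 35155 + 5 = 175780

175780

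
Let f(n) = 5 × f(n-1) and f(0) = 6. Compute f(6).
Computing step by step:
f(0) = 6
f(1) = 5 × 6 = 30
f(2) = 5 × 30 = 150
f(3) = 5 × 150 = 750
f(4) = 5 × 750 = 3750
f(5) = 5 × 3750 = 18750
f(6) = 5 × 18750 = 93750

93750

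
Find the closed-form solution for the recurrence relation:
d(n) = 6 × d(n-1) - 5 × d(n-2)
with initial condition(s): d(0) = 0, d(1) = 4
Recurrence: d(n) = 6 × d(n-1) - 5 × d(n-2), initial: d(0) = 0, d(1) = 4.
Characteristic equation: r² - 6r + 5 = 0, which factors as (r - 5)(r - 1) = 0, so r = 5, 1. General solution d(n) = A·5ⁿ + B·1ⁿ. From d(0) = 0: A + B = 0. From d(1) = 4: 5A + 1B = 4. Solving gives A = 1, B = -1.

d(n) = 5ⁿ - 1ⁿ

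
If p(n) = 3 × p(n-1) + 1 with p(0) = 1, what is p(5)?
Computing step by step:
p(0) = 1
p(1) = 3 × 1 + 1 = 4
p(2) = 3 × 4 + 1 = 13
p(3) = 3 × 13 + 1 = 40
p(4) = 3 × 40 + 1 = 121
p(5) = 3 × 121 + 1 = 364

364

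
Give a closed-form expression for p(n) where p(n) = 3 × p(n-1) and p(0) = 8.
Recurrence: p(n) = 3 × p(n-1), initial: p(0) = 8.
Each term is 3 times the previous, so this is geometric with ratio 3. After n steps: p(n) = p(0)·3ⁿ = 8·3ⁿ.

p(n) = 8·3ⁿ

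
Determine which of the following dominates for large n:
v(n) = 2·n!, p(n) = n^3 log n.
Comparing growth rates:
Growth-rate hierarchy: log n ≺ any polynomial ≺ any exponential cⁿ (c>1) ≺ n! ≺ nⁿ.
factorial dominates polynomial degree 3 (with log factor) asymptotically.

v(n) grows faster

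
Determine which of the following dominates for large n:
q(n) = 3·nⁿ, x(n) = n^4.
Comparing growth rates:
Growth-rate hierarchy: log n ≺ any polynomial ≺ any exponential cⁿ (c>1) ≺ n! ≺ nⁿ.
super-exponential nⁿ dominates polynomial degree 4 asymptotically.

q(n) grows faster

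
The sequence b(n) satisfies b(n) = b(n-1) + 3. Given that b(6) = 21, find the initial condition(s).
b(6) = b(0) + 6·3, so b(0) = 21 - 18 = 3.

b(0) = 3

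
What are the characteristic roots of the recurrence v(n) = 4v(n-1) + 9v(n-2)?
Substitute v(n) = rⁿ and divide through by rⁿ⁻²: r² - 4r - 9 = 0
Discriminant: 4² + 4·9 = 52, not a perfect square, so by the quadratic formula r = (4 ± √52)/2.
General solution: v(n) = A·r₁ⁿ + B·r₂ⁿ where r₁,r₂ = (4 ± √52)/2

Characteristic: r² - 4r - 9 = 0, Roots: r = (4 ± √52)/2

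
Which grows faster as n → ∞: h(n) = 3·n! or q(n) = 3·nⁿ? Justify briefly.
Comparing growth rates:
Growth-rate hierarchy: log n ≺ any polynomial ≺ any exponential cⁿ (c>1) ≺ n! ≺ nⁿ.
super-exponential nⁿ dominates factorial asymptotically.

q(n) grows faster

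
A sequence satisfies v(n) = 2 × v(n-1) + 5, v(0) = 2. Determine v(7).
Computing step by step:
v(0) = 2
v(1) = 2 × 2 + 5 = 9
v(2) = 2 × 9 + 5 = 23
v(3) = 2 × 23 + 5 = 51
v(4) = 2 × 51 + 5 = 107
v(5) = 2 × 107 + 5 = 219
v(6) = 2 × 219 + 5 = 443
v(7) = 2 × 443 + 5 = 891

891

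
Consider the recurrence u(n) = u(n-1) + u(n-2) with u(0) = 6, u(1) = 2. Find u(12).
Computing the sequence terms:
6, 2, 8, 10, 18, 28, 46, 74, 120, 194, 314, 508, 822

822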